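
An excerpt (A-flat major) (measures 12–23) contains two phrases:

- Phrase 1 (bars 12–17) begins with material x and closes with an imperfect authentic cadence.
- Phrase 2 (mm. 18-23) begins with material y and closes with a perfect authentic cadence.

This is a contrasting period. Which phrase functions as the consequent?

phrase 2

The phrase ending with the weaker cadence (imperfect authentic cadence) is the antecedent; the one ending more conclusively (perfect authentic cadence) is the consequent. The consequent is phrase 2.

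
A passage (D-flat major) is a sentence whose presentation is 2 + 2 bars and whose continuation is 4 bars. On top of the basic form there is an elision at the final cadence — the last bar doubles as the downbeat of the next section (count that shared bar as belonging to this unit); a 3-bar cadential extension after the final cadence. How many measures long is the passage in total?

Basic sentence: 2 + 2 + 4 = 8 bars.
8 (basic form) + 3 (cadential extension) = 11.
The elision shares a bar with the next section but does not change this unit's count.

11 measures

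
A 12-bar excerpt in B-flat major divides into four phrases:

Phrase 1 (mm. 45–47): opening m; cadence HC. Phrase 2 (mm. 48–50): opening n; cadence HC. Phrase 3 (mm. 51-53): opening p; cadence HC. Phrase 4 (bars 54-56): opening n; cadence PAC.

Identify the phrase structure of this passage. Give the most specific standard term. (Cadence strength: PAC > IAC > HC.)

Four phrases in two halves: the first half (mm. 45–50) ends with a half cadence, the second (bars 51–56) with a perfect authentic cadence — a large antecedent–consequent pair, i.e. a double period.
Phrase 3 begins with different material from phrase 1, making it contrasting.

contrasting double period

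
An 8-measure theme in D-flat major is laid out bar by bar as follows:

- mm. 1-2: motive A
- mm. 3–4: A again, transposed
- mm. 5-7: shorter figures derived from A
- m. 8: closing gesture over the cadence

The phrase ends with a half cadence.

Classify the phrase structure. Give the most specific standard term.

sentence

Basic idea (bars 1-2) + its repetition (bars 3–4) form the presentation; fragmentation and cadence (measures 5-8) form the continuation — the 8-bar whole is a sentence.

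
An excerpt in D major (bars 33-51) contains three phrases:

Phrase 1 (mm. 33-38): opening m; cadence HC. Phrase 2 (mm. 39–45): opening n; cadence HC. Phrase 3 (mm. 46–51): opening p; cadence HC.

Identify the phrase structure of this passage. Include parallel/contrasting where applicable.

The final phrase closes with a half cadence, which is not stronger than the preceding half cadence; the 3 phrases lack an overall antecedent–consequent design and so form a phrase group.

phrase group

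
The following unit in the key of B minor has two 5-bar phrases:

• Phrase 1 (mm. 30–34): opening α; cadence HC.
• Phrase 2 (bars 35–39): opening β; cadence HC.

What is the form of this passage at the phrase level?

The second phrase closes with a half cadence, which is not stronger than the first phrase's half cadence; without a weak→strong cadential pair there is no antecedent–consequent relationship, so this is a phrase group rather than a period.

phrase group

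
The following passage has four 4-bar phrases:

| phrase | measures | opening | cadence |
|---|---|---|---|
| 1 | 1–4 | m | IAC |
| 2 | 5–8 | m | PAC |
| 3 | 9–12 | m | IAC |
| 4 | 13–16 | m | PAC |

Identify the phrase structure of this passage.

The cadence pattern IAC–PAC–IAC–PAC is weak–strong twice, and phrases 3–4 restate phrases 1–2: a period heard twice, not a double period (which would end weakly at phrase 2).

repeated period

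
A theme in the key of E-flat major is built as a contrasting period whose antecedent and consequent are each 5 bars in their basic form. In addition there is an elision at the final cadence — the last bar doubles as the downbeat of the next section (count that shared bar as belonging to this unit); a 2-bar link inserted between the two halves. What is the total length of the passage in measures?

Basic contrasting period: 5 + 5 = 10 bars.
10 (basic form) + 2 (link) = 12.
The elision shares a bar with the next section but does not change this unit's count.

12 measures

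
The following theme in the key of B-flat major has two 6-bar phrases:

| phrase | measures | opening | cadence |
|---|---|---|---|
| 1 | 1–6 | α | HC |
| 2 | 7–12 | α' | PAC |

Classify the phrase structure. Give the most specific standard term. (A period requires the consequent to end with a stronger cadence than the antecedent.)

parallel period

Phrase 1 ends with a half cadence (weaker) and phrase 2 with a perfect authentic cadence (stronger): antecedent + consequent = a period.
The two phrases open with the same material (α / α'), so the period is parallel.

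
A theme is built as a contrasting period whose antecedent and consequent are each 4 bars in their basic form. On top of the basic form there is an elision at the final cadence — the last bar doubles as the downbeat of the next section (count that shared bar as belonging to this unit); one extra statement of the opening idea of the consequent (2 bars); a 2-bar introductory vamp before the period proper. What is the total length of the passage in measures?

12 measures

Basic contrasting period: 4 + 4 = 8 bars.
8 (basic form) + 2 (extra statement) + 2 (introduction) = 12.
The elision shares a bar with the next section but does not change this unit's count.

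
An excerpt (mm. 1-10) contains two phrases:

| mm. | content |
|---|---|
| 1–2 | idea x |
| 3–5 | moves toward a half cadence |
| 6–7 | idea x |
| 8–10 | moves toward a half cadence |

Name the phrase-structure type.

repeated phrase

Both phrases have the same opening (x) and the same cadence (half cadence): the second is a restatement, not a consequent, so this is a repeated phrase rather than a period.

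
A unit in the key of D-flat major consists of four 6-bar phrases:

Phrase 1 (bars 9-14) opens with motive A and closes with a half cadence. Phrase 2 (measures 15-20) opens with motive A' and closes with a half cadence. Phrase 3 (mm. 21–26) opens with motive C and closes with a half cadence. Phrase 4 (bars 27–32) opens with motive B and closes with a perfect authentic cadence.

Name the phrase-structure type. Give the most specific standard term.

contrasting double period

Four phrases in two halves: the first half (bars 9–20) ends with a half cadence, the second (bars 21–32) with a perfect authentic cadence — a large antecedent–consequent pair, i.e. a double period.
Phrase 3 begins with different material from phrase 1, making it contrasting.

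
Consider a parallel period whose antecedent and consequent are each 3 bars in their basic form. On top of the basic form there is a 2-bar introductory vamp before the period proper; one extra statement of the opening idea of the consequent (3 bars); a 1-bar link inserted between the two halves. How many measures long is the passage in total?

12 measures

Basic parallel period: 3 + 3 = 6 bars.
6 (basic form) + 2 (introduction) + 3 (extra statement) + 1 (link) = 12.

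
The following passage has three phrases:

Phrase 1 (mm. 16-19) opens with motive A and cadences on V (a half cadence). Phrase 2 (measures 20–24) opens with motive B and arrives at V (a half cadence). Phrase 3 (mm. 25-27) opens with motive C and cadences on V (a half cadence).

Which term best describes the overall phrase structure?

phrase group

The final phrase closes with a half cadence, which is not stronger than the preceding half cadence; the 3 phrases lack an overall antecedent–consequent design and so form a phrase group.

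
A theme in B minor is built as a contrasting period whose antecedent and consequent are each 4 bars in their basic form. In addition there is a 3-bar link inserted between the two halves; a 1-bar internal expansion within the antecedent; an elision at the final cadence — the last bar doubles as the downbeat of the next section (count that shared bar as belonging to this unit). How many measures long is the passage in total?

12 measures

Basic contrasting period: 4 + 4 = 8 bars.
8 (basic form) + 3 (link) + 1 (internal expansion) = 12.
The elision shares a bar with the next section but does not change this unit's count.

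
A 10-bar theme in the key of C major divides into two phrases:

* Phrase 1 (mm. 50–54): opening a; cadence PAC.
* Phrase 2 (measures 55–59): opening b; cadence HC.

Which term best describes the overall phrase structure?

phrase group

The second phrase closes with a half cadence, which is not stronger than the first phrase's perfect authentic cadence; without a weak→strong cadential pair there is no antecedent–consequent relationship, so this is a phrase group rather than a period.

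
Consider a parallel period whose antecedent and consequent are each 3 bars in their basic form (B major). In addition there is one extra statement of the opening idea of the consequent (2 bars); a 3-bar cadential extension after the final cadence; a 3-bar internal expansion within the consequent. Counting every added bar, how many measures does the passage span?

14 measures

Basic parallel period: 3 + 3 = 6 bars.
6 (basic form) + 2 (extra statement) + 3 (cadential extension) + 3 (internal expansion) = 14.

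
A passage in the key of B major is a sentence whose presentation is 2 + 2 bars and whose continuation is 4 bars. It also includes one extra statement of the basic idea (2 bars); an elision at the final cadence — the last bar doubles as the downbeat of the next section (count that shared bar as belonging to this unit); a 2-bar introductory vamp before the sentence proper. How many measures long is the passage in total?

12 measures

Basic sentence: 2 + 2 + 4 = 8 bars.
8 (basic form) + 2 (extra statement) + 2 (introduction) = 12.
The elision shares a bar with the next section but does not change this unit's count.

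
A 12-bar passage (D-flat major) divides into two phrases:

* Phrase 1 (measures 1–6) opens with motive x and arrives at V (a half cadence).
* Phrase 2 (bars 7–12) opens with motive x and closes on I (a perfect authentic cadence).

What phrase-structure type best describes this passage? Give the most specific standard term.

Phrase 1 ends with a half cadence (weaker) and phrase 2 with a perfect authentic cadence (stronger): antecedent + consequent = a period.
The two phrases open with the same material (x / x), so the period is parallel.

parallel period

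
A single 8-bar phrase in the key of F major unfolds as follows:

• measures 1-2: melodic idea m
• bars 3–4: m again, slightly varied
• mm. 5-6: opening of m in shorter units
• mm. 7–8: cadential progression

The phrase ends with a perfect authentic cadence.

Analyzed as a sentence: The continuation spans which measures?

measures 5–8

After the presentation (bars 1–4), the continuation covers the fragmentation through the cadence: mm. 5–8.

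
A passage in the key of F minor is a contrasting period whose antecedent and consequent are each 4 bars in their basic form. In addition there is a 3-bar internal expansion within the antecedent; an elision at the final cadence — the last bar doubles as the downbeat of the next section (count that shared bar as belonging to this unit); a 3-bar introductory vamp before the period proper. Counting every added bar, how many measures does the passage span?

Basic contrasting period: 4 + 4 = 8 bars.
8 (basic form) + 3 (internal expansion) + 3 (introduction) = 14.
The elision shares a bar with the next section but does not change this unit's count.

14 measures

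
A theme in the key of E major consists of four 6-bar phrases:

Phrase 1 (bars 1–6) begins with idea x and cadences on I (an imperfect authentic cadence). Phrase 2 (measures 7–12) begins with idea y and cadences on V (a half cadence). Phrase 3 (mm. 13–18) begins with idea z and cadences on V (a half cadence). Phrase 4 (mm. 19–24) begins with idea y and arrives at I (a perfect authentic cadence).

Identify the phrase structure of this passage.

contrasting double period

Four phrases in two halves: the first half (mm. 1-12) ends with a half cadence, the second (mm. 13–24) with a perfect authentic cadence — a large antecedent–consequent pair, i.e. a double period.
Phrase 3 begins with different material from phrase 1, making it contrasting.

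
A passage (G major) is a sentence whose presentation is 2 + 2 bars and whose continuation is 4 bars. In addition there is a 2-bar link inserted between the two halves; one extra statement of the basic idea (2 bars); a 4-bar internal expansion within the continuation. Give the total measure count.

16 measures

Basic sentence: 2 + 2 + 4 = 8 bars.
8 (basic form) + 2 (link) + 2 (extra statement) + 4 (internal expansion) = 16.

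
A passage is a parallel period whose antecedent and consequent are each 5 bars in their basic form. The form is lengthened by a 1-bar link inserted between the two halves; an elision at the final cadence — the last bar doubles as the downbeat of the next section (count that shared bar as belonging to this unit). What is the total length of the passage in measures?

Basic parallel period: 5 + 5 = 10 bars.
10 (basic form) + 1 (link) = 11.
The elision shares a bar with the next section but does not change this unit's count.

11 measures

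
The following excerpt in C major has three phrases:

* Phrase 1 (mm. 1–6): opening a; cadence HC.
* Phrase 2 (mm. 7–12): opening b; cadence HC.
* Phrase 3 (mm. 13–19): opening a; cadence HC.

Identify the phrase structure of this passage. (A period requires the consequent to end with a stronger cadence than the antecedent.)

The final phrase closes with a half cadence, which is not stronger than the preceding half cadence; the 3 phrases lack an overall antecedent–consequent design and so form a phrase group.

phrase group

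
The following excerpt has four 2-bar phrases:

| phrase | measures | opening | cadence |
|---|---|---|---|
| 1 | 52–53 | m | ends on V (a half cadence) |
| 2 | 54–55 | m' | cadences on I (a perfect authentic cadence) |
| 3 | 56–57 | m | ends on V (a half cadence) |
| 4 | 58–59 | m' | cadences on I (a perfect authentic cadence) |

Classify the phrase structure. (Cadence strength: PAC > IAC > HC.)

repeated period

The cadence pattern HC–PAC–HC–PAC is weak–strong twice, and phrases 3–4 restate phrases 1–2: a period heard twice, not a double period (which would end weakly at phrase 2).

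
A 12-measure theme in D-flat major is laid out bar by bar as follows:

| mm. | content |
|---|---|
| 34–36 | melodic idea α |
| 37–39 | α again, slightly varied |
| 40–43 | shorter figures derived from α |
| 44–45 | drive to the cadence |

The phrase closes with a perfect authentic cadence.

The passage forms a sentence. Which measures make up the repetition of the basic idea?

The presentation of a sentence is the basic idea (mm. 34–36) plus its repetition (bars 37–39); the repetition of the basic idea is therefore mm. 37-39.

measures 37–39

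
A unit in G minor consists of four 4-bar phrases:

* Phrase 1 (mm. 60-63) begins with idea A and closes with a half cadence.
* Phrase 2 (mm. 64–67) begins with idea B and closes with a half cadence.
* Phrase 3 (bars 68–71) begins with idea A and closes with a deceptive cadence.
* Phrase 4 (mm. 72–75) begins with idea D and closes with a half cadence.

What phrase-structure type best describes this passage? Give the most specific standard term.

phrase group

Phrase 4 ends with a half cadence, no stronger than phrase 2's half cadence, so the four phrases do not form a double period; nor do phrases 3–4 duplicate 1–2, so it is not a repeated period. With no phrase reaching a conclusive cadence, the passage is a phrase group.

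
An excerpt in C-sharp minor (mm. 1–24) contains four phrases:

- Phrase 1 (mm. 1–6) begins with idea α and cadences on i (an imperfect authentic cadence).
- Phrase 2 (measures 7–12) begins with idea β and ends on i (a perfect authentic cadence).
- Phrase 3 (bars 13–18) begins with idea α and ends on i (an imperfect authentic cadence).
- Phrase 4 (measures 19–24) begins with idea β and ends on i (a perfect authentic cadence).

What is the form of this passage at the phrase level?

The cadence pattern IAC–PAC–IAC–PAC is weak–strong twice, and phrases 3–4 restate phrases 1–2: a period heard twice, not a double period (which would end weakly at phrase 2).

repeated period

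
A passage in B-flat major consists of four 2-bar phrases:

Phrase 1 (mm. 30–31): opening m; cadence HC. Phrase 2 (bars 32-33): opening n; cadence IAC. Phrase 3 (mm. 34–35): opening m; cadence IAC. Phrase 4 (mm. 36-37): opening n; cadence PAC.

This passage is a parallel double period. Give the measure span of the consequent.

In a double period the four phrases pair into a large antecedent (phrases 1–2, ending imperfect authentic cadence) and a large consequent (phrases 3–4, ending perfect authentic cadence). The consequent spans mm. 34-37.

measures 34–37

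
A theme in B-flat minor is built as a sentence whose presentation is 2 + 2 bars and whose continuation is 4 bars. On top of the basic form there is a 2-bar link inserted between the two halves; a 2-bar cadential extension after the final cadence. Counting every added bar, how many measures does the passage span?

Basic sentence: 2 + 2 + 4 = 8 bars.
8 (basic form) + 2 (link) + 2 (cadential extension) = 12.

12 measures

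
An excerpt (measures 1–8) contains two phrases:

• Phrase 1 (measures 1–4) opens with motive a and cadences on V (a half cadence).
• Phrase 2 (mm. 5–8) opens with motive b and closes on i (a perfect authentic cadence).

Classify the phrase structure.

Phrase 1 ends with a half cadence (weaker) and phrase 2 with a perfect authentic cadence (stronger): antecedent + consequent = a period.
The two phrases open with different material (a / b), so the period is contrasting.

contrasting period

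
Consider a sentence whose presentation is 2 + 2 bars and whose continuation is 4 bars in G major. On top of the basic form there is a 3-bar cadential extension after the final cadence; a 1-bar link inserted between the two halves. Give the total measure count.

12 measures

Basic sentence: 2 + 2 + 4 = 8 bars.
8 (basic form) + 3 (cadential extension) + 1 (link) = 12.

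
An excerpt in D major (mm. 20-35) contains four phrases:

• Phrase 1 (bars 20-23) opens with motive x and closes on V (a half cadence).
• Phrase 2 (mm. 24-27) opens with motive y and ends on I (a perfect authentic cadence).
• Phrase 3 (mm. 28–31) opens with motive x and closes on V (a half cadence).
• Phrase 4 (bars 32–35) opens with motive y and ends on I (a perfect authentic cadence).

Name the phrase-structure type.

repeated period

The cadence pattern HC–PAC–HC–PAC is weak–strong twice, and phrases 3–4 restate phrases 1–2: a period heard twice, not a double period (which would end weakly at phrase 2).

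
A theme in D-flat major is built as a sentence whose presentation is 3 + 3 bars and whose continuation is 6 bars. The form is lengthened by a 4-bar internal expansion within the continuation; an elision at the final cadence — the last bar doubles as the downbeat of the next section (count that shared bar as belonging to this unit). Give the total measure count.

Basic sentence: 3 + 3 + 6 = 12 bars.
12 (basic form) + 4 (internal expansion) = 16.
The elision shares a bar with the next section but does not change this unit's count.

16 measures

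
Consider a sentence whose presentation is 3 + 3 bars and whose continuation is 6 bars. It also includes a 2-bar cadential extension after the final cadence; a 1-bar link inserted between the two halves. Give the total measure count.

Basic sentence: 3 + 3 + 6 = 12 bars.
12 (basic form) + 2 (cadential extension) + 1 (link) = 15.

15 measures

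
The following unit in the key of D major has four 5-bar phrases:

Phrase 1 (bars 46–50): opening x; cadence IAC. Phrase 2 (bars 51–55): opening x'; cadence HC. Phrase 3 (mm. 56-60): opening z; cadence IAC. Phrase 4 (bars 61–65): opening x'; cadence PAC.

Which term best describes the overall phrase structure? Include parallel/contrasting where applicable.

contrasting double period

Four phrases in two halves: the first half (measures 46–55) ends with a half cadence, the second (mm. 56-65) with a perfect authentic cadence — a large antecedent–consequent pair, i.e. a double period.
Phrase 3 begins with different material from phrase 1, making it contrasting.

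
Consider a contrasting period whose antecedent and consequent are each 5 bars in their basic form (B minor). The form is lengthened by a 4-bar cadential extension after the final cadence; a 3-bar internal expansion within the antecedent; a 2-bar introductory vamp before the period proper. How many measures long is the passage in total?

Basic contrasting period: 5 + 5 = 10 bars.
10 (basic form) + 4 (cadential extension) + 3 (internal expansion) + 2 (introduction) = 19.

19 measures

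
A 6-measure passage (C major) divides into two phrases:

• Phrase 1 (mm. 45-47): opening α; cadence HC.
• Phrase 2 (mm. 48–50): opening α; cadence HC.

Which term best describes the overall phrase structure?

Both phrases have the same opening (α) and the same cadence (half cadence): the second is a restatement, not a consequent, so this is a repeated phrase rather than a period.

repeated phrase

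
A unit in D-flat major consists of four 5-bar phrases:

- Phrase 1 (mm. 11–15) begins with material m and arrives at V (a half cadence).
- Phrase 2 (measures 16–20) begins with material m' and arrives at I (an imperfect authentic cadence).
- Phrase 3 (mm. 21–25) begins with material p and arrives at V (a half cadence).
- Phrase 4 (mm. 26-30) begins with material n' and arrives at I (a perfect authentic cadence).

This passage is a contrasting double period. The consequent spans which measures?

In a double period the four phrases pair into a large antecedent (phrases 1–2, ending imperfect authentic cadence) and a large consequent (phrases 3–4, ending perfect authentic cadence). The consequent spans bars 21–30.

measures 21–30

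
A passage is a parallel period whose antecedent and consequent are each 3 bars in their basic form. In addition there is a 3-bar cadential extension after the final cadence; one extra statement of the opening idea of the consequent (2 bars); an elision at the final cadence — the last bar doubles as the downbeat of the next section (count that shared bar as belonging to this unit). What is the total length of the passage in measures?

Basic parallel period: 3 + 3 = 6 bars.
6 (basic form) + 3 (cadential extension) + 2 (extra statement) = 11.
The elision shares a bar with the next section but does not change this unit's count.

11 measures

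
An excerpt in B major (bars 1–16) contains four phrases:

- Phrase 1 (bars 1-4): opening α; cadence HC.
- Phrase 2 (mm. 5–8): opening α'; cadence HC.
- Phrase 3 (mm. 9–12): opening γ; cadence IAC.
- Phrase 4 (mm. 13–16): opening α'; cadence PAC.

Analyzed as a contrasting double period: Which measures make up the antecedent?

In a double period the four phrases pair into a large antecedent (phrases 1–2, ending half cadence) and a large consequent (phrases 3–4, ending perfect authentic cadence). The antecedent spans bars 1–8.

measures 1–8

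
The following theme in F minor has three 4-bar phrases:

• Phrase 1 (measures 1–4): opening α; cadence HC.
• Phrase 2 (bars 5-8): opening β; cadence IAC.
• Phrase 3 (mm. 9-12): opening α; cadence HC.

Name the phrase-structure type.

The final phrase closes with a half cadence, which is not stronger than the preceding imperfect authentic cadence; the 3 phrases lack an overall antecedent–consequent design and so form a phrase group.

phrase group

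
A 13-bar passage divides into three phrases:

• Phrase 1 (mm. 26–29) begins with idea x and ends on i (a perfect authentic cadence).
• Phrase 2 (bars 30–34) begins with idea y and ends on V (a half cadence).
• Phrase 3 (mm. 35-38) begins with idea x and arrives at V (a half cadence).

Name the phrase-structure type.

The final phrase closes with a half cadence, which is not stronger than the preceding half cadence; the 3 phrases lack an overall antecedent–consequent design and so form a phrase group.

phrase group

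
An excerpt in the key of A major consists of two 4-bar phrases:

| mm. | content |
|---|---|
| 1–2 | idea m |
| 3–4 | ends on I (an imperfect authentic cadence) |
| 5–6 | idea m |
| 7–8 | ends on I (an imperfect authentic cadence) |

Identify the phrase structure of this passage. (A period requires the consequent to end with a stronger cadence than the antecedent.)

repeated phrase

Both phrases have the same opening (m) and the same cadence (imperfect authentic cadence): the second is a restatement, not a consequent, so this is a repeated phrase rather than a period.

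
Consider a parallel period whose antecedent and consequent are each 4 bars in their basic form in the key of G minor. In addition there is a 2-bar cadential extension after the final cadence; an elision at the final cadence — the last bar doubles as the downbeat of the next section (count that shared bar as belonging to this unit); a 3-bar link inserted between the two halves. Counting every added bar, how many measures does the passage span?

Basic parallel period: 4 + 4 = 8 bars.
8 (basic form) + 2 (cadential extension) + 3 (link) = 13.
The elision shares a bar with the next section but does not change this unit's count.

13 measures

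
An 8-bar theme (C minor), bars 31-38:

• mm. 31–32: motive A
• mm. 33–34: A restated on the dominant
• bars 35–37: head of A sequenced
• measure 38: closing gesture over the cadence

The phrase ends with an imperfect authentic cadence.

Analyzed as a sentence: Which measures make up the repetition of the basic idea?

measures 33–34

The presentation of a sentence is the basic idea (mm. 31-32) plus its repetition (mm. 33–34); the repetition of the basic idea is therefore mm. 33–34.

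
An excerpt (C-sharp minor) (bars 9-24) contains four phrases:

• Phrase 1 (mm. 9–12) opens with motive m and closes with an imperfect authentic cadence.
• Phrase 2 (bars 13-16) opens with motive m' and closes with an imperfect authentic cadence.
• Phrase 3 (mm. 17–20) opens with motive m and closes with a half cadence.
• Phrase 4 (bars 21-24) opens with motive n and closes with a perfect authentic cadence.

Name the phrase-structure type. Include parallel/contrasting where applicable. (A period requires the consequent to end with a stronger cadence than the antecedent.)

Four phrases in two halves: the first half (mm. 9–16) ends with an imperfect authentic cadence, the second (mm. 17-24) with a perfect authentic cadence — a large antecedent–consequent pair, i.e. a double period.
Phrase 3 begins with the same material as phrase 1, making it parallel.

parallel double period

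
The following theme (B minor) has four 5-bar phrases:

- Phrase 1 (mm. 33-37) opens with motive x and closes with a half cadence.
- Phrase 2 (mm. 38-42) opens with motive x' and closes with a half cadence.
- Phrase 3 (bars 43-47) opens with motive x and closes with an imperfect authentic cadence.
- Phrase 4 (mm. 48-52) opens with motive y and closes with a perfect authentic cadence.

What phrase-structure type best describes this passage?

Four phrases in two halves: the first half (measures 33–42) ends with a half cadence, the second (measures 43-52) with a perfect authentic cadence — a large antecedent–consequent pair, i.e. a double period.
Phrase 3 begins with the same material as phrase 1, making it parallel.

parallel double period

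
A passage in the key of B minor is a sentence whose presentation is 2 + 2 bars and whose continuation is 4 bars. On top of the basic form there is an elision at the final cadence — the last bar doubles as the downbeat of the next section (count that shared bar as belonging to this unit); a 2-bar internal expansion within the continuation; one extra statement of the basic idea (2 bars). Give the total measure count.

12 measures

Basic sentence: 2 + 2 + 4 = 8 bars.
8 (basic form) + 2 (internal expansion) + 2 (extra statement) = 12.
The elision shares a bar with the next section but does not change this unit's count.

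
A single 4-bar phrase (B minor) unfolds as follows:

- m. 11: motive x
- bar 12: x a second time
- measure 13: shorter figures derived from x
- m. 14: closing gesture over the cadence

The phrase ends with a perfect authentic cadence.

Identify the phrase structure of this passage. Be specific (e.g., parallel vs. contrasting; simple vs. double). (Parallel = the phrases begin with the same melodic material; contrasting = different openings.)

Basic idea (m. 11) + its repetition (m. 12) form the presentation; fragmentation and cadence (mm. 13–14) form the continuation — the 4-bar whole is a sentence.

sentence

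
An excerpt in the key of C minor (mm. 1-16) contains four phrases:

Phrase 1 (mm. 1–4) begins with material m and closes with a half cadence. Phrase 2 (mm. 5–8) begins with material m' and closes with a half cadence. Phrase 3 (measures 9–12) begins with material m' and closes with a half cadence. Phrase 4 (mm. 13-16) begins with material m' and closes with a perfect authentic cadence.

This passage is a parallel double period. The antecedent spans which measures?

measures 1–8

In a double period the four phrases pair into a large antecedent (phrases 1–2, ending half cadence) and a large consequent (phrases 3–4, ending perfect authentic cadence). The antecedent spans mm. 1-8.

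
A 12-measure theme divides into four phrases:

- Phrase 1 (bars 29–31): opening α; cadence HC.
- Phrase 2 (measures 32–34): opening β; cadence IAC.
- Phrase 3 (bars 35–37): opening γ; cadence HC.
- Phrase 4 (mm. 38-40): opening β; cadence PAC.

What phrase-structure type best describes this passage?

contrasting double period

Four phrases in two halves: the first half (bars 29–34) ends with an imperfect authentic cadence, the second (mm. 35–40) with a perfect authentic cadence — a large antecedent–consequent pair, i.e. a double period.
Phrase 3 begins with different material from phrase 1, making it contrasting.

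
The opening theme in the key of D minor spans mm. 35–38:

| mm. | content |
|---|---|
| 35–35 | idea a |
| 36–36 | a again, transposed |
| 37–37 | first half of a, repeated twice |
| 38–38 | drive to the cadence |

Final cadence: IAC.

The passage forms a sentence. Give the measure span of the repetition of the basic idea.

The presentation of a sentence is the basic idea (bar 35) plus its repetition (measure 36); the repetition of the basic idea is therefore measure 36.

measures 36–36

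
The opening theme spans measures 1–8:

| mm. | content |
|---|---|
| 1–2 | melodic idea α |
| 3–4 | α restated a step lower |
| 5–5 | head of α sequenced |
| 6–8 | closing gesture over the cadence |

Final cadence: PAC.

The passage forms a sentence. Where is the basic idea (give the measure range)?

The presentation of a sentence is the basic idea (mm. 1-2) plus its repetition (measures 3–4); the basic idea is therefore bars 1–2.

measures 1–2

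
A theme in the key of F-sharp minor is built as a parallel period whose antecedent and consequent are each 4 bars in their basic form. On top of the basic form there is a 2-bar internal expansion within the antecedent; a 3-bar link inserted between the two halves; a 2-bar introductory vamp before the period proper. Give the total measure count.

Basic parallel period: 4 + 4 = 8 bars.
8 (basic form) + 2 (internal expansion) + 3 (link) + 2 (introduction) = 15.

15 measures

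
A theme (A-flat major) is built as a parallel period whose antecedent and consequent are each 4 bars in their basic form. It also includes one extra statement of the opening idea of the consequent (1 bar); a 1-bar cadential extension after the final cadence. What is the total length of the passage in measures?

Basic parallel period: 4 + 4 = 8 bars.
8 (basic form) + 1 (extra statement) + 1 (cadential extension) = 10.

10 measures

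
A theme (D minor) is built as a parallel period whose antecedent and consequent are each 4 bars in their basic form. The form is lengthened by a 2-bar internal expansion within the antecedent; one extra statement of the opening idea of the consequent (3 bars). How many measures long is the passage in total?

13 measures

Basic parallel period: 4 + 4 = 8 bars.
8 (basic form) + 2 (internal expansion) + 3 (extra statement) = 13.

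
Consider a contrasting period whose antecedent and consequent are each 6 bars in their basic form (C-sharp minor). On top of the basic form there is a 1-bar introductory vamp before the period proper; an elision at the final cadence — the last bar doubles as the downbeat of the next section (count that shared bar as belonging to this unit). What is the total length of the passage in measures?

Basic contrasting period: 6 + 6 = 12 bars.
12 (basic form) + 1 (introduction) = 13.
The elision shares a bar with the next section but does not change this unit's count.

13 measures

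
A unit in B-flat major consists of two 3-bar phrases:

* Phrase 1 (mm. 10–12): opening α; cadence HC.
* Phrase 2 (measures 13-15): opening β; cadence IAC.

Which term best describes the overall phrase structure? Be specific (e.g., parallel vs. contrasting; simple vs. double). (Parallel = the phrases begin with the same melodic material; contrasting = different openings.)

Phrase 1 ends with a half cadence (weaker) and phrase 2 with an imperfect authentic cadence (stronger): antecedent + consequent = a period.
The two phrases open with different material (α / β), so the period is contrasting.

contrasting period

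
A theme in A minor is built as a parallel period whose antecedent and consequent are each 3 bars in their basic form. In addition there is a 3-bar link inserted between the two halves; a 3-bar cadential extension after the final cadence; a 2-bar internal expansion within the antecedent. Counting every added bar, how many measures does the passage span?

14 measures

Basic parallel period: 3 + 3 = 6 bars.
6 (basic form) + 3 (link) + 3 (cadential extension) + 2 (internal expansion) = 14.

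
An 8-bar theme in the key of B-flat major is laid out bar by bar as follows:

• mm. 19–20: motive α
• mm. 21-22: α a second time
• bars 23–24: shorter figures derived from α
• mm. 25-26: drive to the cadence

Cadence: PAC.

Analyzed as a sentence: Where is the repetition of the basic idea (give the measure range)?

The presentation of a sentence is the basic idea (measures 19–20) plus its repetition (mm. 21–22); the repetition of the basic idea is therefore mm. 21–22.

measures 21–22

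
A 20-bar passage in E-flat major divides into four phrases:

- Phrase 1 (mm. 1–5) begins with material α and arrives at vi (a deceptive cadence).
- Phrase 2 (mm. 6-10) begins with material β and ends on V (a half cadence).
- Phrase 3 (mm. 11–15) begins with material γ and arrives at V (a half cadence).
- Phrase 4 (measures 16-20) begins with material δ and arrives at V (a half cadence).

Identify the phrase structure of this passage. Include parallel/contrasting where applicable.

phrase group

Phrase 4 ends with a half cadence, no stronger than phrase 2's half cadence, so the four phrases do not form a double period; nor do phrases 3–4 duplicate 1–2, so it is not a repeated period. With no phrase reaching a conclusive cadence, the passage is a phrase group.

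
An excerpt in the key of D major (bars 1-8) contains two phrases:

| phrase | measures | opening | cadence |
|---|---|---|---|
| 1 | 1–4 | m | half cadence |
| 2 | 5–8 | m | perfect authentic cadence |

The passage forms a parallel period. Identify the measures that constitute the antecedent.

The antecedent is the phrase ending with the weaker cadence (half cadence, phrase 1) and the consequent the one ending more conclusively (perfect authentic cadence, phrase 2); the antecedent is bars 1–4.

measures 1–4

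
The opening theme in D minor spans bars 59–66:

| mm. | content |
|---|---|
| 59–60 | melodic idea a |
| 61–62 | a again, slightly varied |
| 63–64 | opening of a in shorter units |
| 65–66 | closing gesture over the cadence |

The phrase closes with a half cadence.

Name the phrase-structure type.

sentence

Basic idea (mm. 59-60) + its repetition (mm. 61–62) form the presentation; fragmentation and cadence (mm. 63-66) form the continuation — the 8-bar whole is a sentence.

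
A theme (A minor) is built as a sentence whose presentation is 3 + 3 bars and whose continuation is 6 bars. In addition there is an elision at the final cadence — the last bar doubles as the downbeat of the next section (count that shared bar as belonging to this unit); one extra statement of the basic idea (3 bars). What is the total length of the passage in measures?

15 measures

Basic sentence: 3 + 3 + 6 = 12 bars.
12 (basic form) + 3 (extra statement) = 15.
The elision shares a bar with the next section but does not change this unit's count.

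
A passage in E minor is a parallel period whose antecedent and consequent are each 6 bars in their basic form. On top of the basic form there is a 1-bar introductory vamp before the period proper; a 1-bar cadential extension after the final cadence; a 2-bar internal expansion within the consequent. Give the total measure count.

Basic parallel period: 6 + 6 = 12 bars.
12 (basic form) + 1 (introduction) + 1 (cadential extension) + 2 (internal expansion) = 16.

16 measures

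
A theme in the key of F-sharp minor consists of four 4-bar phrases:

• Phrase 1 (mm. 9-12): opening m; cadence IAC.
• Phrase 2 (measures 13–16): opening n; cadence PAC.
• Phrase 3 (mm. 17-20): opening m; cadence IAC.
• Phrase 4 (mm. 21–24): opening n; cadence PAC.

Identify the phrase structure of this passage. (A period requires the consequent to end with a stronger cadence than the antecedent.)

The cadence pattern IAC–PAC–IAC–PAC is weak–strong twice, and phrases 3–4 restate phrases 1–2: a period heard twice, not a double period (which would end weakly at phrase 2).

repeated period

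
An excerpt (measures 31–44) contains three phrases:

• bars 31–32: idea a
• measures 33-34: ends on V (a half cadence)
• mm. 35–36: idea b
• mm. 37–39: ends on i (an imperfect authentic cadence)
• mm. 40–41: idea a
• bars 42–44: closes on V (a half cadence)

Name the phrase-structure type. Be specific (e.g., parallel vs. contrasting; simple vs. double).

The final phrase closes with a half cadence, which is not stronger than the preceding imperfect authentic cadence; the 3 phrases lack an overall antecedent–consequent design and so form a phrase group.

phrase group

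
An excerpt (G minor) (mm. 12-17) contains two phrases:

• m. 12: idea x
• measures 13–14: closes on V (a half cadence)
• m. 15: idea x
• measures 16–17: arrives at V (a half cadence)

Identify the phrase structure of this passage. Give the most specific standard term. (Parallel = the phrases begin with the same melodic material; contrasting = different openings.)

Both phrases have the same opening (x) and the same cadence (half cadence): the second is a restatement, not a consequent, so this is a repeated phrase rather than a period.

repeated phrase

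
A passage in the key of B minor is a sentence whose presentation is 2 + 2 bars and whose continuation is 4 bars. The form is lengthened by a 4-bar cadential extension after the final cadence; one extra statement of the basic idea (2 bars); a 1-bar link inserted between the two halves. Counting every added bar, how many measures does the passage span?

15 measures

Basic sentence: 2 + 2 + 4 = 8 bars.
8 (basic form) + 4 (cadential extension) + 2 (extra statement) + 1 (link) = 15.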